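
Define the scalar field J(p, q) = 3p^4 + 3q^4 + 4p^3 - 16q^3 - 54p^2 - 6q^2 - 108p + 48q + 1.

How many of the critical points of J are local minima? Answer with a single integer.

J separates as a function of p plus a function of q, so ∇J=0 decouples.
∂J/∂p = 12(p - 3)(p + 1)(p + 3) = 0 at p ∈ {-3, -1, 3}; ∂J/∂q = 12(q - 4)(q - 1)(q + 1) = 0 at q ∈ {-1, 1, 4}.
The Hessian is diagonal: diag(J_pp, J_qq). Second derivatives: J_pp(-3)=144, J_pp(-1)=-96, J_pp(3)=288; J_qq(-1)=120, J_qq(1)=-72, J_qq(4)=180.
Local minima occur where both diagonal entries positive: (-3, -1), (-3, 4), (3, -1), (3, 4). Count: 4.

4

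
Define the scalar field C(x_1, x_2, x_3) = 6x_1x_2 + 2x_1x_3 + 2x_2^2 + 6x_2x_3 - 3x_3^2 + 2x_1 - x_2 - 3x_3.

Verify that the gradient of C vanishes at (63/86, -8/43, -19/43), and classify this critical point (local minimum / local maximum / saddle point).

saddle point

∇C = (6x_2 + 2x_3 + 2, 6x_1 + 4x_2 + 6x_3 - 1, 2x_1 + 6x_2 - 6x_3 - 3); substituting (63/86, -8/43, -19/43) gives ∇C = (0, 0, 0), so (63/86, -8/43, -19/43) is indeed a critical point.
The Hessian is constant: H = [[0, 6, 2], [6, 4, 6], [2, 6, -6]].
Leading principal minors: Δ₁ = 0, Δ₂ = -36, Δ₃ = 344.
The minors fit neither the all-positive nor the alternating-sign pattern, so H is indefinite: a saddle point.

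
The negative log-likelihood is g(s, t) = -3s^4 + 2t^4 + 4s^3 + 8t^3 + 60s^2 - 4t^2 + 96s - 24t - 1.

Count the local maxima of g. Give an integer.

2

g separates as a function of s plus a function of t, so ∇g=0 decouples.
∂g/∂s = -12(s - 4)(s + 1)(s + 2) = 0 at s ∈ {-2, -1, 4}; ∂g/∂t = 8(t - 1)(t + 1)(t + 3) = 0 at t ∈ {-3, -1, 1}.
The Hessian is diagonal: diag(g_ss, g_tt). Second derivatives: g_ss(-2)=-72, g_ss(-1)=60, g_ss(4)=-360; g_tt(-3)=64, g_tt(-1)=-32, g_tt(1)=64.
Local maxima occur where both diagonal entries negative: (-2, -1), (4, -1). Count: 2.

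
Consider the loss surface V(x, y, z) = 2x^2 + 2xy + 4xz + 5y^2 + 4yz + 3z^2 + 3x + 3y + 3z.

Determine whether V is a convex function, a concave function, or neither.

V is quadratic, so its Hessian is the constant matrix H = [[4, 2, 4], [2, 10, 4], [4, 4, 6]].
Leading principal minors: 4, 36, 56.
All positive ⇒ H ≻ 0 ⇒ convex.

convex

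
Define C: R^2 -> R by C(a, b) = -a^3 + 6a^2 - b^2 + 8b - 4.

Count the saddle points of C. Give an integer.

1

C separates as a function of a plus a function of b, so ∇C=0 decouples.
∂C/∂a = -3a(a - 4) = 0 at a ∈ {0, 4}; ∂C/∂b = -2(b - 4) = 0 at b ∈ {4}.
The Hessian is diagonal: diag(C_aa, C_bb). Second derivatives: C_aa(0)=12, C_aa(4)=-12; C_bb(4)=-2.
Saddle points occur where the two diagonal entries have opposite signs: (0, 4). Count: 1.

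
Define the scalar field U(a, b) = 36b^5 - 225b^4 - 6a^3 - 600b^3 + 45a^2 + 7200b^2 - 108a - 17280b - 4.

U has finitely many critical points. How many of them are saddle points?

U separates as a function of a plus a function of b, so ∇U=0 decouples.
∂U/∂a = -18(a - 3)(a - 2) = 0 at a ∈ {2, 3}; ∂U/∂b = 180(b - 4)(b - 3)(b - 2)(b + 4) = 0 at b ∈ {-4, 2, 3, 4}.
The Hessian is diagonal: diag(U_aa, U_bb). Second derivatives: U_aa(2)=18, U_aa(3)=-18; U_bb(-4)=-60480, U_bb(2)=2160, U_bb(3)=-1260, U_bb(4)=2880.
Saddle points occur where the two diagonal entries have opposite signs: (2, -4), (2, 3), (3, 2), (3, 4). Count: 4.

4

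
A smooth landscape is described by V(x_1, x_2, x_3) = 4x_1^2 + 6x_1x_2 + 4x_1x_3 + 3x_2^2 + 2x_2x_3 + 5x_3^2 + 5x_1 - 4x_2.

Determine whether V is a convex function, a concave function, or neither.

V is quadratic, so its Hessian is the constant matrix H = [[8, 6, 4], [6, 6, 2], [4, 2, 10]].
Leading principal minors: 8, 12, 88.
All positive ⇒ H ≻ 0 ⇒ convex.

convex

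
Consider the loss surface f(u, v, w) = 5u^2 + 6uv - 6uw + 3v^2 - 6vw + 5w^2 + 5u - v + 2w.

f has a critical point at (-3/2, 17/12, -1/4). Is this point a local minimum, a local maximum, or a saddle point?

local minimum

The Hessian is constant: H = [[10, 6, -6], [6, 6, -6], [-6, -6, 10]].
Leading principal minors: Δ₁ = 10, Δ₂ = 24, Δ₃ = 96.
All leading minors are positive, so H is positive definite: a local minimum.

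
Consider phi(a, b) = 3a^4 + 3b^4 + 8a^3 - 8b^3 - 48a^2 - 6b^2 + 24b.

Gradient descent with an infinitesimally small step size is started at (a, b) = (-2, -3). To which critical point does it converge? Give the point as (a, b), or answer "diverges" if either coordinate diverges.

(-4, -1)

phi is separable, so gradient descent decouples: a follows -∂phi/∂a, b follows -∂phi/∂b.
∂phi/∂a = 12a(a - 2)(a + 4); at a=-2 this is 192, so a decreases.
∂phi/∂b = 12(b - 2)(b - 1)(b + 1); at b=-3 this is -480, so b increases.
a converges to its nearest critical value -4 (a local min of the a-part); b converges to -1. The iterate converges to (-4, -1).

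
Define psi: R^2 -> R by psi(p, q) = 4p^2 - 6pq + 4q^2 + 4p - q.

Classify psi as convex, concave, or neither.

convex

psi is quadratic, so its Hessian is the constant matrix H = [[8, -6], [-6, 8]].
det(H) = 28, tr(H) = 16.
det(H) > 0 and tr(H) > 0, so H is positive definite everywhere: convex.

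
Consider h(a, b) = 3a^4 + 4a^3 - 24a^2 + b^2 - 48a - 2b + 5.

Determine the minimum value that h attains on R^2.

-108

h(a,b) separates as P(a) + Q(b) + 5, so its minimum is min P + min Q + 5.
P'(a) = 12(a - 2)(a + 1)(a + 2) vanishes at a ∈ {-2, -1, 2}; Q'(b) = 2b - 2 vanishes at b ∈ {1}.
Local minima of P (where P''>0): P(-2)=16, P(2)=-112. Local minima of Q: Q(1)=-1.
So the global minimum of h is P(2) + Q(1) + 5 = -112 − 1 + 5 = -108, attained at (2, 1).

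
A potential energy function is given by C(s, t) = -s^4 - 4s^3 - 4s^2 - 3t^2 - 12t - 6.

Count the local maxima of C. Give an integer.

2

C separates as a function of s plus a function of t, so ∇C=0 decouples.
∂C/∂s = -4s(s + 1)(s + 2) = 0 at s ∈ {-2, -1, 0}; ∂C/∂t = -6(t + 2) = 0 at t ∈ {-2}.
The Hessian is diagonal: diag(C_ss, C_tt). Second derivatives: C_ss(-2)=-8, C_ss(-1)=4, C_ss(0)=-8; C_tt(-2)=-6.
Local maxima occur where both diagonal entries negative: (-2, -2), (0, -2). Count: 2.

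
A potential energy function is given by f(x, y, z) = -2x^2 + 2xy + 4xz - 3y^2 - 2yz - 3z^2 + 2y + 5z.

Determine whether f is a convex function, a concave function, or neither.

f is quadratic, so its Hessian is the constant matrix H = [[-4, 2, 4], [2, -6, -2], [4, -2, -6]].
Leading principal minors: -4, 20, -40.
Signs alternate −, +, − ⇒ H ≺ 0 ⇒ concave.

concave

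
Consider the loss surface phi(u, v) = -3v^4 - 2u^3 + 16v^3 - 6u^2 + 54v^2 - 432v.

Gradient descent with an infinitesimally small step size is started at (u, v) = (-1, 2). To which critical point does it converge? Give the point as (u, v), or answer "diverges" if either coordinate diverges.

(-2, 3)

phi is separable, so gradient descent decouples: u follows -∂phi/∂u, v follows -∂phi/∂v.
∂phi/∂u = -6u(u + 2); at u=-1 this is 6, so u decreases.
∂phi/∂v = -12(v - 4)(v - 3)(v + 3); at v=2 this is -120, so v increases.
u converges to its nearest critical value -2 (a local min of the u-part); v converges to 3. The iterate converges to (-2, 3).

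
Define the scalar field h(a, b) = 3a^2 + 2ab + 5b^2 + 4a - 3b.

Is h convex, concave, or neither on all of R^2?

h is quadratic, so its Hessian is the constant matrix H = [[6, 2], [2, 10]].
det(H) = 56, tr(H) = 16.
det(H) > 0 and tr(H) > 0, so H is positive definite everywhere: convex.

convex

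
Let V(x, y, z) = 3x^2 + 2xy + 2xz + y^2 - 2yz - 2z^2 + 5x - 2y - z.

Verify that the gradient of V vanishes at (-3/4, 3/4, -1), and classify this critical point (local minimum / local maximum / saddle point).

∇V = (6x + 2y + 2z + 5, 2x + 2y - 2z - 2, 2x - 2y - 4z - 1); substituting (-3/4, 3/4, -1) gives ∇V = (0, 0, 0), so (-3/4, 3/4, -1) is indeed a critical point.
The Hessian is constant: H = [[6, 2, 2], [2, 2, -2], [2, -2, -4]].
Leading principal minors: Δ₁ = 6, Δ₂ = 8, Δ₃ = -80.
The minors fit neither the all-positive nor the alternating-sign pattern, so H is indefinite: a saddle point.

saddle point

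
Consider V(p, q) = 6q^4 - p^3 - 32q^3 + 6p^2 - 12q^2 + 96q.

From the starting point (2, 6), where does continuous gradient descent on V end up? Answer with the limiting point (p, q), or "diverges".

V is separable, so gradient descent decouples: p follows -∂V/∂p, q follows -∂V/∂q.
∂V/∂p = -3p(p - 4); at p=2 this is 12, so p decreases.
∂V/∂q = 24(q - 4)(q - 1)(q + 1); at q=6 this is 1680, so q decreases.
p converges to its nearest critical value 0 (a local min of the p-part); q converges to 4. The iterate converges to (0, 4).

(0, 4)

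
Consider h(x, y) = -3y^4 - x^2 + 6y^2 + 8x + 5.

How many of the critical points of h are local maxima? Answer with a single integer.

h separates as a function of x plus a function of y, so ∇h=0 decouples.
∂h/∂x = -2(x - 4) = 0 at x ∈ {4}; ∂h/∂y = -12y(y - 1)(y + 1) = 0 at y ∈ {-1, 0, 1}.
The Hessian is diagonal: diag(h_xx, h_yy). Second derivatives: h_xx(4)=-2; h_yy(-1)=-24, h_yy(0)=12, h_yy(1)=-24.
Local maxima occur where both diagonal entries negative: (4, -1), (4, 1). Count: 2.

2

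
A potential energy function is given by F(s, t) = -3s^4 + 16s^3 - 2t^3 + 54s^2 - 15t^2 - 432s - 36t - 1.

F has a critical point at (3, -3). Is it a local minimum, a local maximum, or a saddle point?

local minimum

The mixed partial ∂²F/∂s∂t is 0, so the Hessian at any point is diag(F_ss, F_tt) = diag(12(-3s^2 + 8s + 9), -6(2t + 5)).
At (3, -3): H = diag(72, 6).
Both eigenvalues are positive, so H is positive definite: a local minimum.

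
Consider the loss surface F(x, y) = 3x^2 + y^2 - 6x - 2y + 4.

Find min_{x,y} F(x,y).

0

F(x,y) separates as P(x) + Q(y) + 4, so its minimum is min P + min Q + 4.
P'(x) = 6x - 6 vanishes at x ∈ {1}; Q'(y) = 2y - 2 vanishes at y ∈ {1}.
Local minima of P (where P''>0): P(1)=-3. Local minima of Q: Q(1)=-1.
So the global minimum of F is P(1) + Q(1) + 4 = -3 − 1 + 4 = 0, attained at (1, 1).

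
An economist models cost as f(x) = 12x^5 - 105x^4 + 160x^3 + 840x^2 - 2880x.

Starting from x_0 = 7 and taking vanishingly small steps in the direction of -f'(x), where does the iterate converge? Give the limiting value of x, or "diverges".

4

f'(x) = 60(x - 4)(x - 3)(x - 2)(x + 2), so f'(7) = 32400.
Gradient descent moves in the -f' direction, i.e. x is decreasing.
The nearest critical point in that direction is x = 4, where f'' = 720 > 0 (a local minimum). The iterate converges there.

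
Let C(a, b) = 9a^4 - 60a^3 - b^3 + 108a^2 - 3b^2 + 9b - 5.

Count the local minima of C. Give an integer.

2

C separates as a function of a plus a function of b, so ∇C=0 decouples.
∂C/∂a = 36a(a - 3)(a - 2) = 0 at a ∈ {0, 2, 3}; ∂C/∂b = -3(b - 1)(b + 3) = 0 at b ∈ {-3, 1}.
The Hessian is diagonal: diag(C_aa, C_bb). Second derivatives: C_aa(0)=216, C_aa(2)=-72, C_aa(3)=108; C_bb(-3)=12, C_bb(1)=-12.
Local minima occur where both diagonal entries positive: (0, -3), (3, -3). Count: 2.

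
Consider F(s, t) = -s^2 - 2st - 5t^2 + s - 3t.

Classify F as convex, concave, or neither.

concave

F is quadratic, so its Hessian is the constant matrix H = [[-2, -2], [-2, -10]].
det(H) = 16, tr(H) = -12.
det(H) > 0 and tr(H) < 0, so H is negative definite everywhere: concave.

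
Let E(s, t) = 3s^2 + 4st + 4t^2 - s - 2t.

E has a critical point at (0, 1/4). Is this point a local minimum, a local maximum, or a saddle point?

The Hessian of E is constant: H = [[6, 4], [4, 8]].
det(H) = 6·8 − 4² = 32.
det(H) > 0 and tr(H) = 14 > 0, so H is positive definite and the point is a local minimum.

local minimum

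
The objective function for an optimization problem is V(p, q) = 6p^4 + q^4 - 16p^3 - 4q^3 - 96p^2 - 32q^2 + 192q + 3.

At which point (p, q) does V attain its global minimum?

(4, -4)

V(p,q) separates as A(p) + B(q) + 3, so its minimum is min A + min B + 3.
A'(p) = 24p(p - 4)(p + 2) vanishes at p ∈ {-2, 0, 4}; B'(q) = 4(q - 4)(q - 3)(q + 4) vanishes at q ∈ {-4, 3, 4}.
Local minima of A (where A''>0): A(-2)=-160, A(4)=-1024. Local minima of B: B(-4)=-768, B(4)=256.
So the global minimum of V is A(4) + B(-4) + 3 = -1024 − 768 + 3 = -1789, attained at (4, -4).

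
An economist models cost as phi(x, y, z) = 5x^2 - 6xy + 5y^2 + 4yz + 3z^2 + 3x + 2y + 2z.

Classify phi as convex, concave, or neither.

phi is quadratic, so its Hessian is the constant matrix H = [[10, -6, 0], [-6, 10, 4], [0, 4, 6]].
Leading principal minors: 10, 64, 224.
All positive ⇒ H ≻ 0 ⇒ convex.

convex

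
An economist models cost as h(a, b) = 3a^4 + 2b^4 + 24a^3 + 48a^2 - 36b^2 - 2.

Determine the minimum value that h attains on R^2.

-164

h(a,b) separates as P(a) + Q(b) − 2, so its minimum is min P + min Q − 2.
P'(a) = 12a(a + 2)(a + 4) vanishes at a ∈ {-4, -2, 0}; Q'(b) = 8b(b - 3)(b + 3) vanishes at b ∈ {-3, 0, 3}.
Local minima of P (where P''>0): P(-4)=0, P(0)=0. Local minima of Q: Q(-3)=-162, Q(3)=-162.
So the global minimum of h is P(-4) + Q(-3) − 2 = 0 − 162 − 2 = -164, attained at (-4, -3).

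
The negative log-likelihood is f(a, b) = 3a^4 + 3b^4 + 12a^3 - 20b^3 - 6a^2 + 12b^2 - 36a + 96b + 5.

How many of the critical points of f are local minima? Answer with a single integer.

f separates as a function of a plus a function of b, so ∇f=0 decouples.
∂f/∂a = 12(a - 1)(a + 1)(a + 3) = 0 at a ∈ {-3, -1, 1}; ∂f/∂b = 12(b - 4)(b - 2)(b + 1) = 0 at b ∈ {-1, 2, 4}.
The Hessian is diagonal: diag(f_aa, f_bb). Second derivatives: f_aa(-3)=96, f_aa(-1)=-48, f_aa(1)=96; f_bb(-1)=180, f_bb(2)=-72, f_bb(4)=120.
Local minima occur where both diagonal entries positive: (-3, -1), (-3, 4), (1, -1), (1, 4). Count: 4.

4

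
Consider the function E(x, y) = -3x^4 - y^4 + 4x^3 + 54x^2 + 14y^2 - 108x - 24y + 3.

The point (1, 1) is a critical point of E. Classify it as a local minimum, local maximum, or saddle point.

The mixed partial ∂²E/∂x∂y is 0, so the Hessian at any point is diag(E_xx, E_yy) = diag(12(-3x^2 + 2x + 9), 4(-3y^2 + 7)).
At (1, 1): H = diag(96, 16).
Both eigenvalues are positive, so H is positive definite: a local minimum.

local minimum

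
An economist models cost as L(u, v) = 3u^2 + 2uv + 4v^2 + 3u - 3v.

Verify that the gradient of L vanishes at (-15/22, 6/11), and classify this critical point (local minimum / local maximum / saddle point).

∇L = (6u + 2v + 3, 2u + 8v - 3); substituting (-15/22, 6/11) gives ∇L = (0, 0), so (-15/22, 6/11) is indeed a critical point.
The Hessian of L is constant: H = [[6, 2], [2, 8]].
det(H) = 6·8 − 2² = 44.
det(H) > 0 and tr(H) = 14 > 0, so H is positive definite and the point is a local minimum.

local minimum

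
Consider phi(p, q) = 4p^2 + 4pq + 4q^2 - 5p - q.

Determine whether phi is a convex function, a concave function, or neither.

convex

phi is quadratic, so its Hessian is the constant matrix H = [[8, 4], [4, 8]].
det(H) = 48, tr(H) = 16.
det(H) > 0 and tr(H) > 0, so H is positive definite everywhere: convex.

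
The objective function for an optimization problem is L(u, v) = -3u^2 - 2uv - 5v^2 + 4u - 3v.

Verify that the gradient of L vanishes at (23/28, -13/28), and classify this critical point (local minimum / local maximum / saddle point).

∇L = (-6u - 2v + 4, -2u - 10v - 3); substituting (23/28, -13/28) gives ∇L = (0, 0), so (23/28, -13/28) is indeed a critical point.
The Hessian of L is constant: H = [[-6, -2], [-2, -10]].
det(H) = (-6)·(-10) − (-2)² = 56.
det(H) > 0 and tr(H) = -16 < 0, so H is negative definite and the point is a local maximum.

local maximum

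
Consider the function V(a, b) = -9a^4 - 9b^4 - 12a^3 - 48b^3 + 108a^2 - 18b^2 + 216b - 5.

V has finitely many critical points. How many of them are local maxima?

V separates as a function of a plus a function of b, so ∇V=0 decouples.
∂V/∂a = -36a(a - 2)(a + 3) = 0 at a ∈ {-3, 0, 2}; ∂V/∂b = -36(b - 1)(b + 2)(b + 3) = 0 at b ∈ {-3, -2, 1}.
The Hessian is diagonal: diag(V_aa, V_bb). Second derivatives: V_aa(-3)=-540, V_aa(0)=216, V_aa(2)=-360; V_bb(-3)=-144, V_bb(-2)=108, V_bb(1)=-432.
Local maxima occur where both diagonal entries negative: (-3, -3), (-3, 1), (2, -3), (2, 1). Count: 4.

4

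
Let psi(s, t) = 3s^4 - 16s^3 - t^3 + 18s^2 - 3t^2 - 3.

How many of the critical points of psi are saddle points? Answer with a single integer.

3

psi separates as a function of s plus a function of t, so ∇psi=0 decouples.
∂psi/∂s = 12s(s - 3)(s - 1) = 0 at s ∈ {0, 1, 3}; ∂psi/∂t = -3t(t + 2) = 0 at t ∈ {-2, 0}.
The Hessian is diagonal: diag(psi_ss, psi_tt). Second derivatives: psi_ss(0)=36, psi_ss(1)=-24, psi_ss(3)=72; psi_tt(-2)=6, psi_tt(0)=-6.
Saddle points occur where the two diagonal entries have opposite signs: (0, 0), (1, -2), (3, 0). Count: 3.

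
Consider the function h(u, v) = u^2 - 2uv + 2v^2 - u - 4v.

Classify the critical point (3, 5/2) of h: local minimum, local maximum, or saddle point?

The Hessian of h is constant: H = [[2, -2], [-2, 4]].
det(H) = 2·4 − (-2)² = 4.
det(H) > 0 and tr(H) = 6 > 0, so H is positive definite and the point is a local minimum.

local minimum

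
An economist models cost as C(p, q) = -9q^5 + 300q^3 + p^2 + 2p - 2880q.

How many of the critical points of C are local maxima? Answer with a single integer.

0

C separates as a function of p plus a function of q, so ∇C=0 decouples.
∂C/∂p = 2(p + 1) = 0 at p ∈ {-1}; ∂C/∂q = -45(q - 4)(q - 2)(q + 2)(q + 4) = 0 at q ∈ {-4, -2, 2, 4}.
The Hessian is diagonal: diag(C_pp, C_qq). Second derivatives: C_pp(-1)=2; C_qq(-4)=4320, C_qq(-2)=-2160, C_qq(2)=2160, C_qq(4)=-4320.
Local maxima occur where both diagonal entries negative: none. Count: 0.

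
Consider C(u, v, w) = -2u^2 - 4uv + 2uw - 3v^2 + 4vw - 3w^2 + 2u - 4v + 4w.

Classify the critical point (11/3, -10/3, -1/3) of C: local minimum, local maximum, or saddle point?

The Hessian is constant: H = [[-4, -4, 2], [-4, -6, 4], [2, 4, -6]].
Leading principal minors: Δ₁ = -4, Δ₂ = 8, Δ₃ = -24.
The minors alternate sign starting negative (−, +, −), so H is negative definite: a local maximum.

local maximum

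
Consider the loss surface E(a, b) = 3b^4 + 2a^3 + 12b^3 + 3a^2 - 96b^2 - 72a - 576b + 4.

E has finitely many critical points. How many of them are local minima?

2

E separates as a function of a plus a function of b, so ∇E=0 decouples.
∂E/∂a = 6(a - 3)(a + 4) = 0 at a ∈ {-4, 3}; ∂E/∂b = 12(b - 4)(b + 3)(b + 4) = 0 at b ∈ {-4, -3, 4}.
The Hessian is diagonal: diag(E_aa, E_bb). Second derivatives: E_aa(-4)=-42, E_aa(3)=42; E_bb(-4)=96, E_bb(-3)=-84, E_bb(4)=672.
Local minima occur where both diagonal entries positive: (3, -4), (3, 4). Count: 2.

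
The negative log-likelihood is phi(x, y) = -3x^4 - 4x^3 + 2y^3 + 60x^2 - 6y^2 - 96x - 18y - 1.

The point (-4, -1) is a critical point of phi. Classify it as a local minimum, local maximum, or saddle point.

The mixed partial ∂²phi/∂x∂y is 0, so the Hessian at any point is diag(phi_xx, phi_yy) = diag(12(-3x^2 - 2x + 10), 12(y - 1)).
At (-4, -1): H = diag(-360, -24).
Both eigenvalues are negative, so H is negative definite: a local maximum.

local maximum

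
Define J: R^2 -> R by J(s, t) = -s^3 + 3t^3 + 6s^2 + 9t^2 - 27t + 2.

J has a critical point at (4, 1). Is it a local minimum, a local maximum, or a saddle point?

The mixed partial ∂²J/∂s∂t is 0, so the Hessian at any point is diag(J_ss, J_tt) = diag(6(-s + 2), 18(t + 1)).
At (4, 1): H = diag(-12, 36).
The eigenvalues have opposite signs, so H is indefinite: a saddle point.

saddle point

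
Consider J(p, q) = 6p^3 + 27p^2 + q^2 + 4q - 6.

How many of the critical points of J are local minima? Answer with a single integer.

J separates as a function of p plus a function of q, so ∇J=0 decouples.
∂J/∂p = 18p(p + 3) = 0 at p ∈ {-3, 0}; ∂J/∂q = 2(q + 2) = 0 at q ∈ {-2}.
The Hessian is diagonal: diag(J_pp, J_qq). Second derivatives: J_pp(-3)=-54, J_pp(0)=54; J_qq(-2)=2.
Local minima occur where both diagonal entries positive: (0, -2). Count: 1.

1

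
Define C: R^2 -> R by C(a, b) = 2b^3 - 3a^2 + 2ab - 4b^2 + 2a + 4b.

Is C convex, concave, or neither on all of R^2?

The term 2b^3 is cubic, so the Hessian is not constant.
∂²C/∂b² = 12b - 8, which takes both signs as b varies (negative for sufficiently negative b). A diagonal entry of the Hessian changing sign means the Hessian is neither positive- nor negative-semidefinite on all of R^2.

neither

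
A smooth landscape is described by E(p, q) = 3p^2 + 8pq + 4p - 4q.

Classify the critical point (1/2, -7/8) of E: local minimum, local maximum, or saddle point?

saddle point

The Hessian of E is constant: H = [[6, 8], [8, 0]].
det(H) = 6·0 − 8² = -64.
Since det(H) < 0, H is indefinite and the critical point is a saddle point.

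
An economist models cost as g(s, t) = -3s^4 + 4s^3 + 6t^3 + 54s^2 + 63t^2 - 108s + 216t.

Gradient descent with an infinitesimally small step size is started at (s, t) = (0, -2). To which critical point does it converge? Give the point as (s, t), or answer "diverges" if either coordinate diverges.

(1, -3)

g is separable, so gradient descent decouples: s follows -∂g/∂s, t follows -∂g/∂t.
∂g/∂s = -12(s - 3)(s - 1)(s + 3); at s=0 this is -108, so s increases.
∂g/∂t = 18(t + 3)(t + 4); at t=-2 this is 36, so t decreases.
s converges to its nearest critical value 1 (a local min of the s-part); t converges to -3. The iterate converges to (1, -3).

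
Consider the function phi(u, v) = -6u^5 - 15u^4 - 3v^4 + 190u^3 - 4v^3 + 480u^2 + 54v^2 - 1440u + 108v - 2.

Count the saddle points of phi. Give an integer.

6

phi separates as a function of u plus a function of v, so ∇phi=0 decouples.
∂phi/∂u = -30(u - 4)(u - 1)(u + 3)(u + 4) = 0 at u ∈ {-4, -3, 1, 4}; ∂phi/∂v = -12(v - 3)(v + 1)(v + 3) = 0 at v ∈ {-3, -1, 3}.
The Hessian is diagonal: diag(phi_uu, phi_vv). Second derivatives: phi_uu(-4)=1200, phi_uu(-3)=-840, phi_uu(1)=1800, phi_uu(4)=-5040; phi_vv(-3)=-144, phi_vv(-1)=96, phi_vv(3)=-288.
Saddle points occur where the two diagonal entries have opposite signs: (-4, -3), (-4, 3), (-3, -1), (1, -3), (1, 3), (4, -1). Count: 6.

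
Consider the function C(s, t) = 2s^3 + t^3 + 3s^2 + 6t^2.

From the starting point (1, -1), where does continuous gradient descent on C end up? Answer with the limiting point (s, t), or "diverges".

(0, 0)

C is separable, so gradient descent decouples: s follows -∂C/∂s, t follows -∂C/∂t.
∂C/∂s = 6s(s + 1); at s=1 this is 12, so s decreases.
∂C/∂t = 3t(t + 4); at t=-1 this is -9, so t increases.
s converges to its nearest critical value 0 (a local min of the s-part); t converges to 0. The iterate converges to (0, 0).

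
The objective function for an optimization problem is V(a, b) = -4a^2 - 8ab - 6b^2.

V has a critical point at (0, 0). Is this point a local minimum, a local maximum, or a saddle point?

local maximum

The Hessian of V is constant: H = [[-8, -8], [-8, -12]].
det(H) = (-8)·(-12) − (-8)² = 32.
det(H) > 0 and tr(H) = -20 < 0, so H is negative definite and the point is a local maximum.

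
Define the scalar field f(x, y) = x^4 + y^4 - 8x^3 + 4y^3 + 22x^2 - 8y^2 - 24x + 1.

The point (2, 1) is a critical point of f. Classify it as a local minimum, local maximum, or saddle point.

The mixed partial ∂²f/∂x∂y is 0, so the Hessian at any point is diag(f_xx, f_yy) = diag(4(3x^2 - 12x + 11), 4(3y^2 + 6y - 4)).
At (2, 1): H = diag(-4, 20).
The eigenvalues have opposite signs, so H is indefinite: a saddle point.

saddle point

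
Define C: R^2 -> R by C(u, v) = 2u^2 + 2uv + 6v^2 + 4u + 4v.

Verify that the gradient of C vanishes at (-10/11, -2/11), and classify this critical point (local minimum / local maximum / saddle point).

∇C = (4u + 2v + 4, 2u + 12v + 4); substituting (-10/11, -2/11) gives ∇C = (0, 0), so (-10/11, -2/11) is indeed a critical point.
The Hessian of C is constant: H = [[4, 2], [2, 12]].
det(H) = 4·12 − 2² = 44.
det(H) > 0 and tr(H) = 16 > 0, so H is positive definite and the point is a local minimum.

local minimum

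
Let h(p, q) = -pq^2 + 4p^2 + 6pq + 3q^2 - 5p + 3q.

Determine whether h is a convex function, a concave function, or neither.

neither

The term -pq^2 is cubic, so the Hessian is not constant.
∂²h/∂q² = -2p + 6, which takes both signs as p varies (negative for sufficiently large p). A diagonal entry of the Hessian changing sign means the Hessian is neither positive- nor negative-semidefinite on all of R^2.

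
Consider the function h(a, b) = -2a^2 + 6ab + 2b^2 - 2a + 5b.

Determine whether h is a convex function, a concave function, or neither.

h is quadratic, so its Hessian is the constant matrix H = [[-4, 6], [6, 4]].
det(H) = -52, tr(H) = 0.
det(H) < 0, so H is indefinite: neither convex nor concave.

neither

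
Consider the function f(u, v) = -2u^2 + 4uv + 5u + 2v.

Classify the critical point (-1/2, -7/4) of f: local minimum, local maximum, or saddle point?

saddle point

The Hessian of f is constant: H = [[-4, 4], [4, 0]].
det(H) = (-4)·0 − 4² = -16.
Since det(H) < 0, H is indefinite and the critical point is a saddle point.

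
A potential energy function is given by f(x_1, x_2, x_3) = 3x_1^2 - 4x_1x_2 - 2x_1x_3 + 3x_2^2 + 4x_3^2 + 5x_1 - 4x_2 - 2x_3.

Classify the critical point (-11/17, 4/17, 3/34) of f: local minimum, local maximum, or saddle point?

The Hessian is constant: H = [[6, -4, -2], [-4, 6, 0], [-2, 0, 8]].
Leading principal minors: Δ₁ = 6, Δ₂ = 20, Δ₃ = 136.
All leading minors are positive, so H is positive definite: a local minimum.

local minimum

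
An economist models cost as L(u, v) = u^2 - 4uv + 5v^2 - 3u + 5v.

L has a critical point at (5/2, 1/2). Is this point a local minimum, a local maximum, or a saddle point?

The Hessian of L is constant: H = [[2, -4], [-4, 10]].
det(H) = 2·10 − (-4)² = 4.
det(H) > 0 and tr(H) = 12 > 0, so H is positive definite and the point is a local minimum.

local minimum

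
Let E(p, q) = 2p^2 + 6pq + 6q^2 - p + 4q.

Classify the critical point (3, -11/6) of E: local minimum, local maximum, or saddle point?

The Hessian of E is constant: H = [[4, 6], [6, 12]].
det(H) = 4·12 − 6² = 12.
det(H) > 0 and tr(H) = 16 > 0, so H is positive definite and the point is a local minimum.

local minimum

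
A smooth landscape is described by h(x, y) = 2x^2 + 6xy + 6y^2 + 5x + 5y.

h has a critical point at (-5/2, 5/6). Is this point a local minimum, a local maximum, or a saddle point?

The Hessian of h is constant: H = [[4, 6], [6, 12]].
det(H) = 4·12 − 6² = 12.
det(H) > 0 and tr(H) = 16 > 0, so H is positive definite and the point is a local minimum.

local minimum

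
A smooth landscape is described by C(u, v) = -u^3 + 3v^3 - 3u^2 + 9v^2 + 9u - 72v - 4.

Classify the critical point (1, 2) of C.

saddle point

The mixed partial ∂²C/∂u∂v is 0, so the Hessian at any point is diag(C_uu, C_vv) = diag(-6(u + 1), 18(v + 1)).
At (1, 2): H = diag(-12, 54).
The eigenvalues have opposite signs, so H is indefinite: a saddle point.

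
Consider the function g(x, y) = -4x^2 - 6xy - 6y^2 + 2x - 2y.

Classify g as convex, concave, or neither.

concave

g is quadratic, so its Hessian is the constant matrix H = [[-8, -6], [-6, -12]].
det(H) = 60, tr(H) = -20.
det(H) > 0 and tr(H) < 0, so H is negative definite everywhere: concave.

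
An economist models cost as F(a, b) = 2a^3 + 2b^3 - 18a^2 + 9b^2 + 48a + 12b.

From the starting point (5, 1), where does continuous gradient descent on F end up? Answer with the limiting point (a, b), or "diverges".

(4, -1)

F is separable, so gradient descent decouples: a follows -∂F/∂a, b follows -∂F/∂b.
∂F/∂a = 6(a - 4)(a - 2); at a=5 this is 18, so a decreases.
∂F/∂b = 6(b + 1)(b + 2); at b=1 this is 36, so b decreases.
a converges to its nearest critical value 4 (a local min of the a-part); b converges to -1. The iterate converges to (4, -1).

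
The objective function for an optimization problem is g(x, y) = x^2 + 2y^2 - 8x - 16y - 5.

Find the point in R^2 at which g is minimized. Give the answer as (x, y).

(4, 4)

g(x,y) separates as P(x) + Q(y) − 5, so its minimum is min P + min Q − 5.
P'(x) = 2x - 8 vanishes at x ∈ {4}; Q'(y) = 4y - 16 vanishes at y ∈ {4}.
Local minima of P (where P''>0): P(4)=-16. Local minima of Q: Q(4)=-32.
So the global minimum of g is P(4) + Q(4) − 5 = -16 − 32 − 5 = -53, attained at (4, 4).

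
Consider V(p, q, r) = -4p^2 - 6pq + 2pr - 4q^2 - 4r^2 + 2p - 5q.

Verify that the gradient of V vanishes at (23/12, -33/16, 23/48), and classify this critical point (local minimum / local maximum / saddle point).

∇V = (-8p - 6q + 2r + 2, -6p - 8q - 5, 2p - 8r); substituting (23/12, -33/16, 23/48) gives ∇V = (0, 0, 0), so (23/12, -33/16, 23/48) is indeed a critical point.
The Hessian is constant: H = [[-8, -6, 2], [-6, -8, 0], [2, 0, -8]].
Leading principal minors: Δ₁ = -8, Δ₂ = 28, Δ₃ = -192.
The minors alternate sign starting negative (−, +, −), so H is negative definite: a local maximum.

local maximum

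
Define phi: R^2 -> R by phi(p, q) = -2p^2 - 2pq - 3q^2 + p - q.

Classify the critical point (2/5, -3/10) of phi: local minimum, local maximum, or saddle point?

local maximum

The Hessian of phi is constant: H = [[-4, -2], [-2, -6]].
det(H) = (-4)·(-6) − (-2)² = 20.
det(H) > 0 and tr(H) = -10 < 0, so H is negative definite and the point is a local maximum.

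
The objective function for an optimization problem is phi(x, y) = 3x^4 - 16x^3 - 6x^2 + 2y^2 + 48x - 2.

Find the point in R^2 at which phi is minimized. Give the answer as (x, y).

(4, 0)

phi(x,y) separates as P(x) + Q(y) − 2, so its minimum is min P + min Q − 2.
P'(x) = 12(x - 4)(x - 1)(x + 1) vanishes at x ∈ {-1, 1, 4}; Q'(y) = 4y vanishes at y ∈ {0}.
Local minima of P (where P''>0): P(-1)=-35, P(4)=-160. Local minima of Q: Q(0)=0.
So the global minimum of phi is P(4) + Q(0) − 2 = -160 + 0 − 2 = -162, attained at (4, 0).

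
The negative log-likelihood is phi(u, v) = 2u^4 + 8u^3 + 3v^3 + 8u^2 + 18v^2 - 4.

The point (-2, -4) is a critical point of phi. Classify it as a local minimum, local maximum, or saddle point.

The mixed partial ∂²phi/∂u∂v is 0, so the Hessian at any point is diag(phi_uu, phi_vv) = diag(8(3u^2 + 6u + 2), 18(v + 2)).
At (-2, -4): H = diag(16, -36).
The eigenvalues have opposite signs, so H is indefinite: a saddle point.

saddle point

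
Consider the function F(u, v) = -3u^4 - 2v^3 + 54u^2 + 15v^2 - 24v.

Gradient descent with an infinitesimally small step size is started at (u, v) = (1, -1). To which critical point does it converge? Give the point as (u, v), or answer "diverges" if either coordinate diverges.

(0, 1)

F is separable, so gradient descent decouples: u follows -∂F/∂u, v follows -∂F/∂v.
∂F/∂u = -12u(u - 3)(u + 3); at u=1 this is 96, so u decreases.
∂F/∂v = -6(v - 4)(v - 1); at v=-1 this is -60, so v increases.
u converges to its nearest critical value 0 (a local min of the u-part); v converges to 1. The iterate converges to (0, 1).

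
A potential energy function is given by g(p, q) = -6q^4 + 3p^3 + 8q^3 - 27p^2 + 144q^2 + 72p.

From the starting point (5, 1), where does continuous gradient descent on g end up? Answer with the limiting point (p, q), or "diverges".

g is separable, so gradient descent decouples: p follows -∂g/∂p, q follows -∂g/∂q.
∂g/∂p = 9(p - 4)(p - 2); at p=5 this is 27, so p decreases.
∂g/∂q = -24q(q - 4)(q + 3); at q=1 this is 288, so q decreases.
p converges to its nearest critical value 4 (a local min of the p-part); q converges to 0. The iterate converges to (4, 0).

(4, 0)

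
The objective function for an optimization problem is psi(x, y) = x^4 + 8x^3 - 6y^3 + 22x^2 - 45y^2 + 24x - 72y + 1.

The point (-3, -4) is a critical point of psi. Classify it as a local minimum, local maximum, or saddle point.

local minimum

The mixed partial ∂²psi/∂x∂y is 0, so the Hessian at any point is diag(psi_xx, psi_yy) = diag(4(3x^2 + 12x + 11), -18(2y + 5)).
At (-3, -4): H = diag(8, 54).
Both eigenvalues are positive, so H is positive definite: a local minimum.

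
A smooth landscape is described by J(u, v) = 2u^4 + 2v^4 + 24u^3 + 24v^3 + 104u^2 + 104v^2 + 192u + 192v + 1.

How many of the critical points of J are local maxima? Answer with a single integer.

1

J separates as a function of u plus a function of v, so ∇J=0 decouples.
∂J/∂u = 8(u + 2)(u + 3)(u + 4) = 0 at u ∈ {-4, -3, -2}; ∂J/∂v = 8(v + 2)(v + 3)(v + 4) = 0 at v ∈ {-4, -3, -2}.
The Hessian is diagonal: diag(J_uu, J_vv). Second derivatives: J_uu(-4)=16, J_uu(-3)=-8, J_uu(-2)=16; J_vv(-4)=16, J_vv(-3)=-8, J_vv(-2)=16.
Local maxima occur where both diagonal entries negative: (-3, -3). Count: 1.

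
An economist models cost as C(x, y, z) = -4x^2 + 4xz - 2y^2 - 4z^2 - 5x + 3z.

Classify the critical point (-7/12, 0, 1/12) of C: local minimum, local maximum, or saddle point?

local maximum

The Hessian is constant: H = [[-8, 0, 4], [0, -4, 0], [4, 0, -8]].
Leading principal minors: Δ₁ = -8, Δ₂ = 32, Δ₃ = -192.
The minors alternate sign starting negative (−, +, −), so H is negative definite: a local maximum.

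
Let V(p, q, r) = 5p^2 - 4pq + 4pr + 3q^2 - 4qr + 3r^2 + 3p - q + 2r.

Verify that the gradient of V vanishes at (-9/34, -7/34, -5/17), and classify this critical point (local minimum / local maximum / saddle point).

∇V = (10p - 4q + 4r + 3, -4p + 6q - 4r - 1, 4p - 4q + 6r + 2); substituting (-9/34, -7/34, -5/17) gives ∇V = (0, 0, 0), so (-9/34, -7/34, -5/17) is indeed a critical point.
The Hessian is constant: H = [[10, -4, 4], [-4, 6, -4], [4, -4, 6]].
Leading principal minors: Δ₁ = 10, Δ₂ = 44, Δ₃ = 136.
All leading minors are positive, so H is positive definite: a local minimum.

local minimum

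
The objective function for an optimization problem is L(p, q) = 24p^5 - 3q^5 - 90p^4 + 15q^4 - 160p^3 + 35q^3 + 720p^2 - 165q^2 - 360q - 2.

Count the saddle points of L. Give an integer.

8

L separates as a function of p plus a function of q, so ∇L=0 decouples.
∂L/∂p = 120p(p - 3)(p - 2)(p + 2) = 0 at p ∈ {-2, 0, 2, 3}; ∂L/∂q = -15(q - 4)(q - 3)(q + 1)(q + 2) = 0 at q ∈ {-2, -1, 3, 4}.
The Hessian is diagonal: diag(L_pp, L_qq). Second derivatives: L_pp(-2)=-4800, L_pp(0)=1440, L_pp(2)=-960, L_pp(3)=1800; L_qq(-2)=450, L_qq(-1)=-300, L_qq(3)=300, L_qq(4)=-450.
Saddle points occur where the two diagonal entries have opposite signs: (-2, -2), (-2, 3), (0, -1), (0, 4), (2, -2), (2, 3), (3, -1), (3, 4). Count: 8.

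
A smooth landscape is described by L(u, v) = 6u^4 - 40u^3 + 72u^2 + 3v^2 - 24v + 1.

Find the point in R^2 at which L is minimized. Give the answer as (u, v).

L(u,v) separates as P(u) + Q(v) + 1, so its minimum is min P + min Q + 1.
P'(u) = 24u(u - 3)(u - 2) vanishes at u ∈ {0, 2, 3}; Q'(v) = 6v - 24 vanishes at v ∈ {4}.
Local minima of P (where P''>0): P(0)=0, P(3)=54. Local minima of Q: Q(4)=-48.
So the global minimum of L is P(0) + Q(4) + 1 = 0 − 48 + 1 = -47, attained at (0, 4).

(0, 4)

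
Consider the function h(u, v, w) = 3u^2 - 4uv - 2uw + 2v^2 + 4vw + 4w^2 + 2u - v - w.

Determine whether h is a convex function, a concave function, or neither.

h is quadratic, so its Hessian is the constant matrix H = [[6, -4, -2], [-4, 4, 4], [-2, 4, 8]].
Leading principal minors: 6, 8, 16.
All positive ⇒ H ≻ 0 ⇒ convex.

convex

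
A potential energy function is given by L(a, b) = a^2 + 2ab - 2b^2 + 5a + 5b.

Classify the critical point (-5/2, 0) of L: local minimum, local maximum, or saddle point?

The Hessian of L is constant: H = [[2, 2], [2, -4]].
det(H) = 2·(-4) − 2² = -12.
Since det(H) < 0, H is indefinite and the critical point is a saddle point.

saddle point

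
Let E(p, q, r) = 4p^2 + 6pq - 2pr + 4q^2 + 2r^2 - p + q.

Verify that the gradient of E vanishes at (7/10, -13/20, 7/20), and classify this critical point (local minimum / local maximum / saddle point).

local minimum

∇E = (8p + 6q - 2r - 1, 6p + 8q + 1, -2p + 4r); substituting (7/10, -13/20, 7/20) gives ∇E = (0, 0, 0), so (7/10, -13/20, 7/20) is indeed a critical point.
The Hessian is constant: H = [[8, 6, -2], [6, 8, 0], [-2, 0, 4]].
Leading principal minors: Δ₁ = 8, Δ₂ = 28, Δ₃ = 80.
All leading minors are positive, so H is positive definite: a local minimum.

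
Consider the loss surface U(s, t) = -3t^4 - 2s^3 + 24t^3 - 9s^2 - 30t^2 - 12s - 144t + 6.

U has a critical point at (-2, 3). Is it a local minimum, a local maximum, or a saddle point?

local minimum

The mixed partial ∂²U/∂s∂t is 0, so the Hessian at any point is diag(U_ss, U_tt) = diag(-6(2s + 3), 12(-3t^2 + 12t - 5)).
At (-2, 3): H = diag(6, 48).
Both eigenvalues are positive, so H is positive definite: a local minimum.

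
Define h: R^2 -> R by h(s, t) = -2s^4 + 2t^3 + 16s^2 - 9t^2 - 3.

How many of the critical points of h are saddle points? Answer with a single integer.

3

h separates as a function of s plus a function of t, so ∇h=0 decouples.
∂h/∂s = -8s(s - 2)(s + 2) = 0 at s ∈ {-2, 0, 2}; ∂h/∂t = 6t(t - 3) = 0 at t ∈ {0, 3}.
The Hessian is diagonal: diag(h_ss, h_tt). Second derivatives: h_ss(-2)=-64, h_ss(0)=32, h_ss(2)=-64; h_tt(0)=-18, h_tt(3)=18.
Saddle points occur where the two diagonal entries have opposite signs: (-2, 3), (0, 0), (2, 3). Count: 3.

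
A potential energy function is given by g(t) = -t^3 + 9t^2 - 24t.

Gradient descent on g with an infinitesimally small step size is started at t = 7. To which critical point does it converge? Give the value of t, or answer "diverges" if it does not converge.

g'(t) = -3(t - 4)(t - 2), so g'(7) = -45.
Gradient descent moves in the -g' direction, i.e. t is increasing.
There is no critical point above t=7, and g' keeps the same sign, so the iterate runs off to +∞.

diverges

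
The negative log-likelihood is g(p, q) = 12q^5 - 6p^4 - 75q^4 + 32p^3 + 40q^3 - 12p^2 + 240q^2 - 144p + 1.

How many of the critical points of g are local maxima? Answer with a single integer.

g separates as a function of p plus a function of q, so ∇g=0 decouples.
∂g/∂p = -24(p - 3)(p - 2)(p + 1) = 0 at p ∈ {-1, 2, 3}; ∂g/∂q = 60q(q - 4)(q - 2)(q + 1) = 0 at q ∈ {-1, 0, 2, 4}.
The Hessian is diagonal: diag(g_pp, g_qq). Second derivatives: g_pp(-1)=-288, g_pp(2)=72, g_pp(3)=-96; g_qq(-1)=-900, g_qq(0)=480, g_qq(2)=-720, g_qq(4)=2400.
Local maxima occur where both diagonal entries negative: (-1, -1), (-1, 2), (3, -1), (3, 2). Count: 4.

4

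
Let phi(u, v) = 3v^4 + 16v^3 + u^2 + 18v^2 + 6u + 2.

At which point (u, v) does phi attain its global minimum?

(-3, -3)

phi(u,v) separates as P(u) + Q(v) + 2, so its minimum is min P + min Q + 2.
P'(u) = 2u + 6 vanishes at u ∈ {-3}; Q'(v) = 12v(v + 1)(v + 3) vanishes at v ∈ {-3, -1, 0}.
Local minima of P (where P''>0): P(-3)=-9. Local minima of Q: Q(-3)=-27, Q(0)=0.
So the global minimum of phi is P(-3) + Q(-3) + 2 = -9 − 27 + 2 = -34, attained at (-3, -3).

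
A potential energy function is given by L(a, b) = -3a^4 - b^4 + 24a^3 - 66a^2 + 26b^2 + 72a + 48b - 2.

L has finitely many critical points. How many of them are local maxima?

4

L separates as a function of a plus a function of b, so ∇L=0 decouples.
∂L/∂a = -12(a - 3)(a - 2)(a - 1) = 0 at a ∈ {1, 2, 3}; ∂L/∂b = -4(b - 4)(b + 1)(b + 3) = 0 at b ∈ {-3, -1, 4}.
The Hessian is diagonal: diag(L_aa, L_bb). Second derivatives: L_aa(1)=-24, L_aa(2)=12, L_aa(3)=-24; L_bb(-3)=-56, L_bb(-1)=40, L_bb(4)=-140.
Local maxima occur where both diagonal entries negative: (1, -3), (1, 4), (3, -3), (3, 4). Count: 4.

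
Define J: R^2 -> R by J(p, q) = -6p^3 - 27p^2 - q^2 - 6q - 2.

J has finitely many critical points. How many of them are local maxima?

1

J separates as a function of p plus a function of q, so ∇J=0 decouples.
∂J/∂p = -18p(p + 3) = 0 at p ∈ {-3, 0}; ∂J/∂q = -2(q + 3) = 0 at q ∈ {-3}.
The Hessian is diagonal: diag(J_pp, J_qq). Second derivatives: J_pp(-3)=54, J_pp(0)=-54; J_qq(-3)=-2.
Local maxima occur where both diagonal entries negative: (0, -3). Count: 1.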